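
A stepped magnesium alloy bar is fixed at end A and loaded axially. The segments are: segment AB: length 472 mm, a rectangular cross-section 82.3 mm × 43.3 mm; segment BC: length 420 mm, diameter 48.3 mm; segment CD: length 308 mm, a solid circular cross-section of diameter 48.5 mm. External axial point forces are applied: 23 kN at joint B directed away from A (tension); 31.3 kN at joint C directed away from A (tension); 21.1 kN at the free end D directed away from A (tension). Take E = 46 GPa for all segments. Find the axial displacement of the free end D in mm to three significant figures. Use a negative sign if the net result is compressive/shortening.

0.555 mm

Internal axial forces (sectioning from the free end, tension +): N_CD = 21.1 kN, N_BC = 52.4 kN, N_AB = 75.4 kN.
A_AB = 3564 mm².
A_BC = 1832 mm².
A_CD = 1847 mm².
δ_AB = 75400·472/(3564·46000) = 0.2171 mm
δ_BC = 52400·420/(1832·46000) = 0.2611 mm
δ_CD = 21100·308/(1847·46000) = 0.07647 mm
δ = Σδ_i = 0.5547 mm.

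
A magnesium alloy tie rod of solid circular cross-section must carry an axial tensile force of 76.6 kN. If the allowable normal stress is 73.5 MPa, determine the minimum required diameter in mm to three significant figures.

36.4 mm

Required area A ≥ P/σ_allow = 76600/73.5 = 1042 mm².
For a solid circular section, d ≥ √(4A/π) = 36.43 mm.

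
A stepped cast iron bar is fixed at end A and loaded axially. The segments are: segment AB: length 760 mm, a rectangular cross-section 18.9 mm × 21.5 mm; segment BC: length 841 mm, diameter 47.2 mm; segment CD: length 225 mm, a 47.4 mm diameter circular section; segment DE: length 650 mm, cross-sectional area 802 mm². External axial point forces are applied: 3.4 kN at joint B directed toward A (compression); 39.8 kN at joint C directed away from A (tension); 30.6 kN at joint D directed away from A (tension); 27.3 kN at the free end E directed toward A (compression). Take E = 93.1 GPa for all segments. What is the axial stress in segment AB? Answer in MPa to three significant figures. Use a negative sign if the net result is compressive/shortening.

97.7 MPa

Internal axial forces (sectioning from the free end, tension +): N_DE = -27.3 kN, N_CD = 3.3 kN, N_BC = 43.1 kN, N_AB = 39.7 kN.
A_AB = 406.3 mm².
σ_AB = N_AB/A_AB = 39700/406.3 = 97.7 MPa.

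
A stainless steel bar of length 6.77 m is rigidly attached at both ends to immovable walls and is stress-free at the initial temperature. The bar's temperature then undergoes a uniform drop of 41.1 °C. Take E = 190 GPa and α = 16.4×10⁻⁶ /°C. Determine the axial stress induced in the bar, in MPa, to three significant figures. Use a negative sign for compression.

128 MPa

Free thermal expansion αLΔT = 16.4e-6 · 6770 · -41.1 = -4.563 mm.
The walls impose strain ε = −(-4.563)/6770 = 6.7404e-04; σ = Eε = 190000 · 6.7404e-04 = 128.1 MPa.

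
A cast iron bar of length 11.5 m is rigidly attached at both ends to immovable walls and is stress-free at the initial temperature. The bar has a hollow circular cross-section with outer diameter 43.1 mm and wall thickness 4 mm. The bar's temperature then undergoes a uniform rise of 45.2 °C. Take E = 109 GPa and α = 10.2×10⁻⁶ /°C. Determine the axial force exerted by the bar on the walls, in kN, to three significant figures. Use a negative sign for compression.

Free thermal expansion αLΔT = 10.2e-6 · 11500 · 45.2 = 5.302 mm.
The walls impose strain ε = −(5.302)/11500 = -4.6104e-04; σ = Eε = 109000 · -4.6104e-04 = -50.25 MPa.
Wall reaction R = σ·A = -50.25·491.3 = -24690 N = -24.69 kN.

-24.7 kN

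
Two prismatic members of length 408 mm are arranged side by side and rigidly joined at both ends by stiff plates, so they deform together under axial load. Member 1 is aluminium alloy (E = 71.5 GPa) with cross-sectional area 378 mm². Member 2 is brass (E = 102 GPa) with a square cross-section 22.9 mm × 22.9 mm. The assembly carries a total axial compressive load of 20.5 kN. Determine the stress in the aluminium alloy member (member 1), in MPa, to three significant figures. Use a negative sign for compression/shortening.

A_2 = 524.4 mm².
Equal strain + equilibrium ⇒ each member carries load in proportion to AE: A₁E₁ = 27030000 N, A₂E₂ = 53490000 N, ΣAE = 80520000 N.
σ₁ = P·E₁/ΣAE = -20500·71500/80520000 = -18.2 MPa.

-18.2 MPa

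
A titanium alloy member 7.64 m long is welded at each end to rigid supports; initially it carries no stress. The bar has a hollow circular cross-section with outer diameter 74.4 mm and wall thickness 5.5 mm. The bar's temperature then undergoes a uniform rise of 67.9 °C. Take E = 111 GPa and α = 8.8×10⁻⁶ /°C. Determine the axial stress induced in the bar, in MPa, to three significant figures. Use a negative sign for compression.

Free thermal expansion αLΔT = 8.8e-6 · 7640 · 67.9 = 4.565 mm.
The walls impose strain ε = −(4.565)/7640 = -5.9752e-04; σ = Eε = 111000 · -5.9752e-04 = -66.32 MPa.

-66.3 MPa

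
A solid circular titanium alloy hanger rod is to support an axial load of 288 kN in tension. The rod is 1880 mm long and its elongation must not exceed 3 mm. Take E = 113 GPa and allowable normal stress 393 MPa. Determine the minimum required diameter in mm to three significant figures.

Required area A ≥ P/σ_allow = 288000/393 = 732.8 mm².
For a solid circular section, d ≥ √(4A/π) = 30.55 mm.
Elongation limit: A ≥ PL/(Eδ_allow) = 288000·1880/(113000·3) = 1597 mm² ⇒ d ≥ 45.1 mm.
The elongation limit governs.

45.1 mm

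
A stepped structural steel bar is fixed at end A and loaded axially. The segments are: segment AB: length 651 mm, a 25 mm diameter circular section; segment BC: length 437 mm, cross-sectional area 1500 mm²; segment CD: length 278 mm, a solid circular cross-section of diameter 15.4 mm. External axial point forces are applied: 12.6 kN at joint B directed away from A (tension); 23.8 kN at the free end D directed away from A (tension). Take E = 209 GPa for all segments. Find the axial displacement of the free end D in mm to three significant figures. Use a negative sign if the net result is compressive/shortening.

Internal axial forces (sectioning from the free end, tension +): N_CD = 23.8 kN, N_BC = 23.8 kN, N_AB = 36.4 kN.
A_AB = 490.9 mm².
A_CD = 186.3 mm².
δ_AB = 36400·651/(490.9·209000) = 0.231 mm
δ_BC = 23800·437/(1500·209000) = 0.03318 mm
δ_CD = 23800·278/(186.3·209000) = 0.17 mm
δ = Σδ_i = 0.4341 mm.

0.434 mm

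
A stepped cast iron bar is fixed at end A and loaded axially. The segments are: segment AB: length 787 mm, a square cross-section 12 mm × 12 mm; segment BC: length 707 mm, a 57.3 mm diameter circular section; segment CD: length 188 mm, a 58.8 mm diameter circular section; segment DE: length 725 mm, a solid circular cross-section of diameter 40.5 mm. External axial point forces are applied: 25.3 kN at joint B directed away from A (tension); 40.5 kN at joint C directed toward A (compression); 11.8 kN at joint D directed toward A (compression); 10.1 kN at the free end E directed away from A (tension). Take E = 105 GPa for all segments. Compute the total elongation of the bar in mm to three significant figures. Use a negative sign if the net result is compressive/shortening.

Internal axial forces (sectioning from the free end, tension +): N_DE = 10.1 kN, N_CD = -1.7 kN, N_BC = -42.2 kN, N_AB = -16.9 kN.
A_AB = 144 mm².
A_BC = 2579 mm².
A_CD = 2715 mm².
A_DE = 1288 mm².
δ_AB = -16900·787/(144·105000) = -0.8796 mm
δ_BC = -42200·707/(2579·105000) = -0.1102 mm
δ_CD = -1700·188/(2715·105000) = -0.001121 mm
δ_DE = 10100·725/(1288·105000) = 0.05413 mm
δ = Σδ_i = -0.9368 mm.

-0.937 mm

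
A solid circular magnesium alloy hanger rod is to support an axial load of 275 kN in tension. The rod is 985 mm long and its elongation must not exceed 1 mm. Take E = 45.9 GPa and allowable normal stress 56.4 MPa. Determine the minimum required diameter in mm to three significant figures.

86.7 mm

Required area A ≥ P/σ_allow = 275000/56.4 = 4876 mm².
For a solid circular section, d ≥ √(4A/π) = 78.79 mm.
Elongation limit: A ≥ PL/(Eδ_allow) = 275000·985/(45900·1) = 5901 mm² ⇒ d ≥ 86.68 mm.
The elongation limit governs.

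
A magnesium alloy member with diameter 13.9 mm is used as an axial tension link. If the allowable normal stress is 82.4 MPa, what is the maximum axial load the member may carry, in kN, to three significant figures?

12.5 kN

A = 151.7 mm².
P_max = σ_allow · A = 82.4 · 151.7 = 12500 N = 12.5 kN.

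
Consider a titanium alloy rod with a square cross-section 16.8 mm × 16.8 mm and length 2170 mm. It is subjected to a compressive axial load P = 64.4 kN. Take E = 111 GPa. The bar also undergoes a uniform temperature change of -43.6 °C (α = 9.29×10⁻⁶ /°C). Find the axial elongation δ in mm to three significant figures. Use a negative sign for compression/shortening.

-5.34 mm

A = 282.2 mm².
δ_mech = NL/(AE) = -64400·2170/(282.2·111000) = -4.461 mm.
δ_thermal = αLΔT = 9.29e-6·2170·-43.6 = -0.8789 mm.
δ = δ_mech + δ_thermal = -5.34 mm.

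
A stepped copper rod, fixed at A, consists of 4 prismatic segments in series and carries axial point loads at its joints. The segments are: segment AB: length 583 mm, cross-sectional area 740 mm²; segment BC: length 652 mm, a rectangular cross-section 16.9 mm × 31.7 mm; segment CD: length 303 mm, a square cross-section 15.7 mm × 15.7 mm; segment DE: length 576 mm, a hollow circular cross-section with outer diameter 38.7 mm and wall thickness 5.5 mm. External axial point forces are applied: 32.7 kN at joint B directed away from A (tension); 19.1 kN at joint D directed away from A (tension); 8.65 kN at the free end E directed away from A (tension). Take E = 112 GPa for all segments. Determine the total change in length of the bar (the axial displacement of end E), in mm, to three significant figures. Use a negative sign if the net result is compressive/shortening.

1.11 mm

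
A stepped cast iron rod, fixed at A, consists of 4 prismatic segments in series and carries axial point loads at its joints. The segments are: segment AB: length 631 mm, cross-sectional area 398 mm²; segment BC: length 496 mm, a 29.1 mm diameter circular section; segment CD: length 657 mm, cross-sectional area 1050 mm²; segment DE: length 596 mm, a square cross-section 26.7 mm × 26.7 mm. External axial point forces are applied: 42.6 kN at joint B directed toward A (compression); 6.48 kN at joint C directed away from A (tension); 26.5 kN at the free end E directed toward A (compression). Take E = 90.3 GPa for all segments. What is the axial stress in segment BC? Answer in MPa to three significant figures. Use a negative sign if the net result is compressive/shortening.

Internal axial forces (sectioning from the free end, tension +): N_DE = -26.5 kN, N_CD = -26.5 kN, N_BC = -20.02 kN, N_AB = -62.62 kN.
A_BC = 665.1 mm².
σ_BC = N_BC/A_BC = -20020/665.1 = -30.1 MPa.

-30.1 MPa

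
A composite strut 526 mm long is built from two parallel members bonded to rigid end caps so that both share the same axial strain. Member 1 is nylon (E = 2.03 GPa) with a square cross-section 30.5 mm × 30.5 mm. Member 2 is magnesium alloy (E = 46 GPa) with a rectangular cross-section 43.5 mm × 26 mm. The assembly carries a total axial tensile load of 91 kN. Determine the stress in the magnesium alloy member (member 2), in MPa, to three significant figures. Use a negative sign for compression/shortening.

77.6 MPa

A_1 = 930.2 mm².
A_2 = 1131 mm².
Equal strain + equilibrium ⇒ each member carries load in proportion to AE: A₁E₁ = 1888000 N, A₂E₂ = 52030000 N, ΣAE = 53910000 N.
σ₂ = P·E₂/ΣAE = 91000·46000/53910000 = 77.64 MPa.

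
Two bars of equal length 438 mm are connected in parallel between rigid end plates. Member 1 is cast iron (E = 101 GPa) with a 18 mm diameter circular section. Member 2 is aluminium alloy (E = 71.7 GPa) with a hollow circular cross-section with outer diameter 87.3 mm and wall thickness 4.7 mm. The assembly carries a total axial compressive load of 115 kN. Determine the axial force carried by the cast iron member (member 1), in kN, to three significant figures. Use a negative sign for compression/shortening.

A_1 = 254.5 mm².
A_2 = 1220 mm².
Equal strain + equilibrium ⇒ each member carries load in proportion to AE: A₁E₁ = 25700000 N, A₂E₂ = 87450000 N, ΣAE = 113100000 N.
F₁ = P·A₁E₁/ΣAE = -115000·25700000/113100000 = -26120 N.

-26.1 kN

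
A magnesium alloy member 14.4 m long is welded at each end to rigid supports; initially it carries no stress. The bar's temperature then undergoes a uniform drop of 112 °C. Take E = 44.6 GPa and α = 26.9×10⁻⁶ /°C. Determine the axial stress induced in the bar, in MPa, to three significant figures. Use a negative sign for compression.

134 MPa

Free thermal expansion αLΔT = 26.9e-6 · 14400 · -112 = -43.38 mm.
The walls impose strain ε = −(-43.38)/14400 = 3.0128e-03; σ = Eε = 44600 · 3.0128e-03 = 134.4 MPa.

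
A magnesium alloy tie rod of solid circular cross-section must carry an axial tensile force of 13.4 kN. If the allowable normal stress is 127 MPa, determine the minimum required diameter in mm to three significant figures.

11.6 mm

Required area A ≥ P/σ_allow = 13400/127 = 105.5 mm².
For a solid circular section, d ≥ √(4A/π) = 11.59 mm.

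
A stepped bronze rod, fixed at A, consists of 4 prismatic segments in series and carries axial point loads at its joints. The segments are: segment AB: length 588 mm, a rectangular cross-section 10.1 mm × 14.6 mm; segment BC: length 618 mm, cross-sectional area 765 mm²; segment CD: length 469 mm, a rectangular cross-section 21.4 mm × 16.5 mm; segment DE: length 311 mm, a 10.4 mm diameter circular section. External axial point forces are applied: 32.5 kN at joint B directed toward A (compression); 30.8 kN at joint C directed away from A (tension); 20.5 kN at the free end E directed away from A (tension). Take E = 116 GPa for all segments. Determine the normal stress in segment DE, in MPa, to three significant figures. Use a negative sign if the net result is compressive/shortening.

241 MPa

Internal axial forces (sectioning from the free end, tension +): N_DE = 20.5 kN, N_CD = 20.5 kN, N_BC = 51.3 kN, N_AB = 18.8 kN.
A_DE = 84.95 mm².
σ_DE = N_DE/A_DE = 20500/84.95 = 241.3 MPa.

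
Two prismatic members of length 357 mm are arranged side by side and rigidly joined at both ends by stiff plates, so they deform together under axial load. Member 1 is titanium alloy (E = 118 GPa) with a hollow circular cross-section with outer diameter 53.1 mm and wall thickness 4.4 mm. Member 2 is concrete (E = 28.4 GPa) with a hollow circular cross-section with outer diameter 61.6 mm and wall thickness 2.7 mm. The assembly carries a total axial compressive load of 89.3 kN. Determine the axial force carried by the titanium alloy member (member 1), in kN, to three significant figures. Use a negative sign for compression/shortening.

-75.8 kN

A_1 = 673.2 mm².
A_2 = 499.6 mm².
Equal strain + equilibrium ⇒ each member carries load in proportion to AE: A₁E₁ = 79440000 N, A₂E₂ = 14190000 N, ΣAE = 93620000 N.
F₁ = P·A₁E₁/ΣAE = -89300·79440000/93620000 = -75770 N.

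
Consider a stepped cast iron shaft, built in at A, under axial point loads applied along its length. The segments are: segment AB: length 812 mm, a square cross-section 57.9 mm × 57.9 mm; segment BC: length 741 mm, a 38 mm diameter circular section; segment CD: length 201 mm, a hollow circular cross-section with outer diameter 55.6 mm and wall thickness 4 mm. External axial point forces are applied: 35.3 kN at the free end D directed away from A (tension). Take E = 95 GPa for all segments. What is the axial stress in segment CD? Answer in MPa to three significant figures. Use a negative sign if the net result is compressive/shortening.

Internal axial forces (sectioning from the free end, tension +): N_CD = 35.3 kN, N_BC = 35.3 kN, N_AB = 35.3 kN.
A_CD = 648.4 mm².
σ_CD = N_CD/A_CD = 35300/648.4 = 54.44 MPa.

54.4 MPa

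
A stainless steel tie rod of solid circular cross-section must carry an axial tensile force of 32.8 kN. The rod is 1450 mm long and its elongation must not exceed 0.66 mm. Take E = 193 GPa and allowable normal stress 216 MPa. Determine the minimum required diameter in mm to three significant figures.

Required area A ≥ P/σ_allow = 32800/216 = 151.9 mm².
For a solid circular section, d ≥ √(4A/π) = 13.9 mm.
Elongation limit: A ≥ PL/(Eδ_allow) = 32800·1450/(193000·0.66) = 373.4 mm² ⇒ d ≥ 21.8 mm.
The elongation limit governs.

21.8 mm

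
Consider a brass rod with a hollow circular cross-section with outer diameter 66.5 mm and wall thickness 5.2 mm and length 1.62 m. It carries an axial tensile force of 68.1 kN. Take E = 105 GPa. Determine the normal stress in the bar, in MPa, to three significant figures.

68.0 MPa

A = 1001 mm².
σ = N/A = 68100/1001 = 68 MPa.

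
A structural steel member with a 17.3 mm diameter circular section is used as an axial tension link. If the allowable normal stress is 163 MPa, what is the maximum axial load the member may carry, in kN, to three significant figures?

38.3 kN

A = 235.1 mm².
P_max = σ_allow · A = 163 · 235.1 = 38320 N = 38.32 kN.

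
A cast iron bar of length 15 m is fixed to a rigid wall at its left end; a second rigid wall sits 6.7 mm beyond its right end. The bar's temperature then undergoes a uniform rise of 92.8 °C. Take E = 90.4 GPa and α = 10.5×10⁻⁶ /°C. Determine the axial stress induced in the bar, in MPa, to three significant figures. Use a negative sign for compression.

-47.7 MPa

Free thermal expansion αLΔT = 10.5e-6 · 15000 · 92.8 = 14.62 mm.
The walls engage after the gap closes; constrained expansion = 14.62 − 6.7 = 7.916 mm.
The walls impose strain ε = −(7.916)/15000 = -5.2773e-04; σ = Eε = 90400 · -5.2773e-04 = -47.71 MPa.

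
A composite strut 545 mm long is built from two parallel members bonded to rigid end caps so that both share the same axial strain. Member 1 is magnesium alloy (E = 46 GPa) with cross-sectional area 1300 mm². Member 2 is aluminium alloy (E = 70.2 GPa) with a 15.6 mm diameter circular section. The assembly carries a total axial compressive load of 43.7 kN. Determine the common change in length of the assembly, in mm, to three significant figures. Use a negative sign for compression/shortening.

-0.325 mm

A_2 = 191.1 mm².
Equal strain + equilibrium ⇒ each member carries load in proportion to AE: A₁E₁ = 59800000 N, A₂E₂ = 13420000 N, ΣAE = 73220000 N.
δ = PL/ΣAE = -43700·545/73220000 = -0.3253 mm.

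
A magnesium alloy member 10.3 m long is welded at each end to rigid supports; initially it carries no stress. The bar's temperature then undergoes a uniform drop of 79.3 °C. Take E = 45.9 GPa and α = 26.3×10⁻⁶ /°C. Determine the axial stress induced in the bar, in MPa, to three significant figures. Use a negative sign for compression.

Free thermal expansion αLΔT = 26.3e-6 · 10300 · -79.3 = -21.48 mm.
The walls impose strain ε = −(-21.48)/10300 = 2.0856e-03; σ = Eε = 45900 · 2.0856e-03 = 95.73 MPa.

95.7 MPa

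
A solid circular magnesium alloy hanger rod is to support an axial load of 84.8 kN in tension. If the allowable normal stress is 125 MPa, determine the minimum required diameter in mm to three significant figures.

Required area A ≥ P/σ_allow = 84800/125 = 678.4 mm².
For a solid circular section, d ≥ √(4A/π) = 29.39 mm.

29.4 mm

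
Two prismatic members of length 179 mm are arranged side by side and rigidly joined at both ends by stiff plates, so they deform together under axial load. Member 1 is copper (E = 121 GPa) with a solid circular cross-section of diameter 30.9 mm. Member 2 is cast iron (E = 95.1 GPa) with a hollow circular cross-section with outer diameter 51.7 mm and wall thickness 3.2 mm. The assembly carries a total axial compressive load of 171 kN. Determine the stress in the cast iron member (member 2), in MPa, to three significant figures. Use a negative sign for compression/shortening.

-119 MPa

A_1 = 749.9 mm².
A_2 = 487.6 mm².
Equal strain + equilibrium ⇒ each member carries load in proportion to AE: A₁E₁ = 90740000 N, A₂E₂ = 46370000 N, ΣAE = 137100000 N.
σ₂ = P·E₂/ΣAE = -171000·95100/137100000 = -118.6 MPa.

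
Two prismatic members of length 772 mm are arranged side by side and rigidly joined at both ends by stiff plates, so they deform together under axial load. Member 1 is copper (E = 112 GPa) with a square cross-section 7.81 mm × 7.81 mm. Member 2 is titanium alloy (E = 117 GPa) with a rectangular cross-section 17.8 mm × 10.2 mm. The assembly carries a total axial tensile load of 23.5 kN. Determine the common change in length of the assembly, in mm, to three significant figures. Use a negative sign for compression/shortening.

0.646 mm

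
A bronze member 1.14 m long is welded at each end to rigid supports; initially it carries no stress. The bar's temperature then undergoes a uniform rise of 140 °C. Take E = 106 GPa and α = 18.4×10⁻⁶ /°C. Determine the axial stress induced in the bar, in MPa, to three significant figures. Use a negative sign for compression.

-273 MPa

Free thermal expansion αLΔT = 18.4e-6 · 1140 · 140 = 2.937 mm.
The walls impose strain ε = −(2.937)/1140 = -2.5760e-03; σ = Eε = 106000 · -2.5760e-03 = -273.1 MPa.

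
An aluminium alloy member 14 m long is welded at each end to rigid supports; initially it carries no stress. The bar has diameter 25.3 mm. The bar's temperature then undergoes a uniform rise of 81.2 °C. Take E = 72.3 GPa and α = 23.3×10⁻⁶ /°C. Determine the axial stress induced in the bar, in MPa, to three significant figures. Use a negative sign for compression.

-137 MPa

Free thermal expansion αLΔT = 23.3e-6 · 14000 · 81.2 = 26.49 mm.
The walls impose strain ε = −(26.49)/14000 = -1.8920e-03; σ = Eε = 72300 · -1.8920e-03 = -136.8 MPa.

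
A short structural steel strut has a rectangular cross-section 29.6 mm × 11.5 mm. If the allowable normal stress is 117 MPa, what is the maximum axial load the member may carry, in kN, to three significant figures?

A = 340.4 mm².
P_max = σ_allow · A = 117 · 340.4 = 39830 N = 39.83 kN.

39.8 kN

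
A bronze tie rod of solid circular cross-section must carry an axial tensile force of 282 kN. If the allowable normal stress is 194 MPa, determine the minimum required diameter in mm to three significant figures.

Required area A ≥ P/σ_allow = 282000/194 = 1454 mm².
For a solid circular section, d ≥ √(4A/π) = 43.02 mm.

43.0 mm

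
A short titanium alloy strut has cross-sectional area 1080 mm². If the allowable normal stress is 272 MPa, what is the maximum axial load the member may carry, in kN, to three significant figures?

294 kN

P_max = σ_allow · A = 272 · 1080 = 293800 N = 293.8 kN.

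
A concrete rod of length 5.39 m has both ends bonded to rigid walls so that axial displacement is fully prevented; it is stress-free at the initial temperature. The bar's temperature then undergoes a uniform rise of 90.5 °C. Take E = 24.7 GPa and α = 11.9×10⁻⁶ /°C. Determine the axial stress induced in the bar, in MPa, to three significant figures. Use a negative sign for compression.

-26.6 MPa

Free thermal expansion αLΔT = 11.9e-6 · 5390 · 90.5 = 5.805 mm.
The walls impose strain ε = −(5.805)/5390 = -1.0769e-03; σ = Eε = 24700 · -1.0769e-03 = -26.6 MPa.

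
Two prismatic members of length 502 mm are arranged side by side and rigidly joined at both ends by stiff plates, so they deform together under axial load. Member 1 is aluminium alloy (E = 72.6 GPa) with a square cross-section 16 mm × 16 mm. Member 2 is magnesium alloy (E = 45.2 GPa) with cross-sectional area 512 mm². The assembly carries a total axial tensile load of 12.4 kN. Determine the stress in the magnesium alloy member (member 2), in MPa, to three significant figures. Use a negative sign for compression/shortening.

A_1 = 256 mm².
Equal strain + equilibrium ⇒ each member carries load in proportion to AE: A₁E₁ = 18590000 N, A₂E₂ = 23140000 N, ΣAE = 41730000 N.
σ₂ = P·E₂/ΣAE = 12400·45200/41730000 = 13.43 MPa.

13.4 MPa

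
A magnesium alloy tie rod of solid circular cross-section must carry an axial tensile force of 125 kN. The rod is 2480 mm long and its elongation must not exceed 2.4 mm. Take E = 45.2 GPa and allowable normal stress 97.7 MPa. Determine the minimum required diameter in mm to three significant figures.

Required area A ≥ P/σ_allow = 125000/97.7 = 1279 mm².
For a solid circular section, d ≥ √(4A/π) = 40.36 mm.
Elongation limit: A ≥ PL/(Eδ_allow) = 125000·2480/(45200·2.4) = 2858 mm² ⇒ d ≥ 60.32 mm.
The elongation limit governs.

60.3 mm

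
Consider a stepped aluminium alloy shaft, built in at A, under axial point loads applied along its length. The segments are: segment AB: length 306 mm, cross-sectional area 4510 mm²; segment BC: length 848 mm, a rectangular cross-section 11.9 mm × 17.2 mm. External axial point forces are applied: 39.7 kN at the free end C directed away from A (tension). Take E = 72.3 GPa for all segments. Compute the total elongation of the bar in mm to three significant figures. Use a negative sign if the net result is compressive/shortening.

Internal axial forces (sectioning from the free end, tension +): N_BC = 39.7 kN, N_AB = 39.7 kN.
A_BC = 204.7 mm².
δ_AB = 39700·306/(4510·72300) = 0.03726 mm
δ_BC = 39700·848/(204.7·72300) = 2.275 mm
δ = Σδ_i = 2.312 mm.

2.31 mm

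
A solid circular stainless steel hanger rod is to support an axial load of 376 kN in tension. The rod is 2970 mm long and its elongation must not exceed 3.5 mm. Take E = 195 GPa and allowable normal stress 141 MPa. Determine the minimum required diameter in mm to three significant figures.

Required area A ≥ P/σ_allow = 376000/141 = 2667 mm².
For a solid circular section, d ≥ √(4A/π) = 58.27 mm.
Elongation limit: A ≥ PL/(Eδ_allow) = 376000·2970/(195000·3.5) = 1636 mm² ⇒ d ≥ 45.64 mm.
The stress limit governs.

58.3 mm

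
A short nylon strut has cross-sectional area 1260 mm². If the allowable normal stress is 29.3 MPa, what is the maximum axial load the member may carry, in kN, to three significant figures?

36.9 kN

P_max = σ_allow · A = 29.3 · 1260 = 36920 N = 36.92 kN.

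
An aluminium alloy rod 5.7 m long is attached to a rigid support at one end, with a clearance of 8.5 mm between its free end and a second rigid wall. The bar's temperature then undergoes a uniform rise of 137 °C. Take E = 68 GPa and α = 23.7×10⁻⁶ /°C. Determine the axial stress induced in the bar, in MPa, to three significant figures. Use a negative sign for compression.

-119 MPa

Free thermal expansion αLΔT = 23.7e-6 · 5700 · 137 = 18.51 mm.
The walls engage after the gap closes; constrained expansion = 18.51 − 8.5 = 10.01 mm.
The walls impose strain ε = −(10.01)/5700 = -1.7557e-03; σ = Eε = 68000 · -1.7557e-03 = -119.4 MPa.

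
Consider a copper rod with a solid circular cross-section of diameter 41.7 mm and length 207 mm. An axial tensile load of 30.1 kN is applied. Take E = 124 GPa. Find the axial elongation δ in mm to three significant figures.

A = 1366 mm².
δ_mech = NL/(AE) = 30100·207/(1366·124000) = 0.03679 mm.

0.0368 mm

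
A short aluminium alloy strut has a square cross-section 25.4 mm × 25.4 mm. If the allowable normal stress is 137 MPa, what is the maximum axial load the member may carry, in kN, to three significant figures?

A = 645.2 mm².
P_max = σ_allow · A = 137 · 645.2 = 88390 N = 88.39 kN.

88.4 kN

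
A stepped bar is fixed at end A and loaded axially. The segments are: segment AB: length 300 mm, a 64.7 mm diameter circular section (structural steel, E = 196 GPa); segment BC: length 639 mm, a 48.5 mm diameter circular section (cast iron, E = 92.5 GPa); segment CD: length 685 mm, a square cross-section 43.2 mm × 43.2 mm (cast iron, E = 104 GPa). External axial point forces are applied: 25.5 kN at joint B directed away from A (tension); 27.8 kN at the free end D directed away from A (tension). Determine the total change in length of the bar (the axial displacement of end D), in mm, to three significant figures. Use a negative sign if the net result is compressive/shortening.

Internal axial forces (sectioning from the free end, tension +): N_CD = 27.8 kN, N_BC = 27.8 kN, N_AB = 53.3 kN.
A_AB = 3288 mm².
A_BC = 1847 mm².
A_CD = 1866 mm².
δ_AB = 53300·300/(3288·196000) = 0.02481 mm
δ_BC = 27800·639/(1847·92500) = 0.104 mm
δ_CD = 27800·685/(1866·104000) = 0.09811 mm
δ = Σδ_i = 0.2269 mm.

0.227 mm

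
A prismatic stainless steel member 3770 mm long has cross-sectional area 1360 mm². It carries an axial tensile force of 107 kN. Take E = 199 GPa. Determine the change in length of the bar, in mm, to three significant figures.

1.49 mm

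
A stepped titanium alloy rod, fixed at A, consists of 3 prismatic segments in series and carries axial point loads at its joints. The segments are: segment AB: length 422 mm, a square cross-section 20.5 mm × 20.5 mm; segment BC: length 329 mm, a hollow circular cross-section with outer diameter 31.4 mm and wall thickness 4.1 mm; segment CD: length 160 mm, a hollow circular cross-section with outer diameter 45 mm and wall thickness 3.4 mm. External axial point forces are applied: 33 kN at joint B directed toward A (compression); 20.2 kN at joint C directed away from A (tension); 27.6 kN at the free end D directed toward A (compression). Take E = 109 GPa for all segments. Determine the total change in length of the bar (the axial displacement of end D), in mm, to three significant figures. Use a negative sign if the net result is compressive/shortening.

-0.527 mm

Internal axial forces (sectioning from the free end, tension +): N_CD = -27.6 kN, N_BC = -7.4 kN, N_AB = -40.4 kN.
A_AB = 420.2 mm².
A_BC = 351.6 mm².
A_CD = 444.3 mm².
δ_AB = -40400·422/(420.2·109000) = -0.3722 mm
δ_BC = -7400·329/(351.6·109000) = -0.06352 mm
δ_CD = -27600·160/(444.3·109000) = -0.09118 mm
δ = Σδ_i = -0.5269 mm.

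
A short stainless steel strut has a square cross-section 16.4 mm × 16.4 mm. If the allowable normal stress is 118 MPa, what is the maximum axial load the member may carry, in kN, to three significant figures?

A = 269 mm².
P_max = σ_allow · A = 118 · 269 = 31740 N = 31.74 kN.

31.7 kN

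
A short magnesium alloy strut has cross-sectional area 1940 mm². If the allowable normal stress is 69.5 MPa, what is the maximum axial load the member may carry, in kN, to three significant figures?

P_max = σ_allow · A = 69.5 · 1940 = 134800 N = 134.8 kN.

135 kN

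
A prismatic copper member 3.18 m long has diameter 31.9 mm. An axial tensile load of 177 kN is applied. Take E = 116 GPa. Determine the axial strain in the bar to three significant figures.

0.00191

A = 799.2 mm².
σ = N/A = 221.5 MPa; ε = σ/E = 221.5/116000 = 1.909e-03.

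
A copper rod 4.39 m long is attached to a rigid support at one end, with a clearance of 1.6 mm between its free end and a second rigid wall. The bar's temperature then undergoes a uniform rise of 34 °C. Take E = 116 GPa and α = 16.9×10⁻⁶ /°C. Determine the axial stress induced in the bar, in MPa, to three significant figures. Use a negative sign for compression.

-24.4 MPa

Free thermal expansion αLΔT = 16.9e-6 · 4390 · 34 = 2.522 mm.
The walls engage after the gap closes; constrained expansion = 2.522 − 1.6 = 0.9225 mm.
The walls impose strain ε = −(0.9225)/4390 = -2.1014e-04; σ = Eε = 116000 · -2.1014e-04 = -24.38 MPa.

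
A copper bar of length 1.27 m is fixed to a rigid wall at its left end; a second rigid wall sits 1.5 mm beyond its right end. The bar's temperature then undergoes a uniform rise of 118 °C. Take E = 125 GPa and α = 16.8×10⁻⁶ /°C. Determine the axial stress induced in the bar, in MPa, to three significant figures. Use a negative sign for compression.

-100 MPa

Free thermal expansion αLΔT = 16.8e-6 · 1270 · 118 = 2.518 mm.
The walls engage after the gap closes; constrained expansion = 2.518 − 1.5 = 1.018 mm.
The walls impose strain ε = −(1.018)/1270 = -8.0130e-04; σ = Eε = 125000 · -8.0130e-04 = -100.2 MPa.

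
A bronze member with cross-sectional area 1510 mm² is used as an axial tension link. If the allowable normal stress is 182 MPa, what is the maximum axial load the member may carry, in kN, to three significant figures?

275 kN

P_max = σ_allow · A = 182 · 1510 = 274800 N = 274.8 kN.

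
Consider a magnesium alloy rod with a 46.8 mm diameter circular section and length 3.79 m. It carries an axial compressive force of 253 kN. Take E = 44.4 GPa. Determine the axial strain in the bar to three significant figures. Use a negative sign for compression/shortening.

-0.00331

A = 1720 mm².
σ = N/A = -147.1 MPa; ε = σ/E = -147.1/44400 = -3.313e-03.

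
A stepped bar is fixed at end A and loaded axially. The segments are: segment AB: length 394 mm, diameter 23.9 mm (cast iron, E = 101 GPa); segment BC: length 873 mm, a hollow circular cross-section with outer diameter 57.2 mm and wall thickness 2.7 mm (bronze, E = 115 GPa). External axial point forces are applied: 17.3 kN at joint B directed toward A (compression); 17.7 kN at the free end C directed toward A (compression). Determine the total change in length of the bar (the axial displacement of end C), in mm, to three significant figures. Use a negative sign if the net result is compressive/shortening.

-0.595 mm

Internal axial forces (sectioning from the free end, tension +): N_BC = -17.7 kN, N_AB = -35 kN.
A_AB = 448.6 mm².
A_BC = 462.3 mm².
δ_AB = -35000·394/(448.6·101000) = -0.3043 mm
δ_BC = -17700·873/(462.3·115000) = -0.2907 mm
δ = Σδ_i = -0.595 mm.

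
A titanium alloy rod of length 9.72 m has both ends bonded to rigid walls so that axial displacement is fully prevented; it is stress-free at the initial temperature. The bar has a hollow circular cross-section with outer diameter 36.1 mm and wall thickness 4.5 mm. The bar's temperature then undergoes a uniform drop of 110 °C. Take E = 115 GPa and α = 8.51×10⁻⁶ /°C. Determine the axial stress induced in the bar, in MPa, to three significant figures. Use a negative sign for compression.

Free thermal expansion αLΔT = 8.51e-6 · 9720 · -110 = -9.099 mm.
The walls impose strain ε = −(-9.099)/9720 = 9.3610e-04; σ = Eε = 115000 · 9.3610e-04 = 107.7 MPa.

108 MPa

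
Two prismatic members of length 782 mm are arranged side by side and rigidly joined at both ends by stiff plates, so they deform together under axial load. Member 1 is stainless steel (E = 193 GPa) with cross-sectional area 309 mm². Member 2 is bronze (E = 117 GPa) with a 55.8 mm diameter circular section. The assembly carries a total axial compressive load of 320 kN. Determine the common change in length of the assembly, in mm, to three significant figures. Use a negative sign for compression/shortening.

A_2 = 2445 mm².
Equal strain + equilibrium ⇒ each member carries load in proportion to AE: A₁E₁ = 59640000 N, A₂E₂ = 286100000 N, ΣAE = 345800000 N.
δ = PL/ΣAE = -320000·782/345800000 = -0.7238 mm.

-0.724 mm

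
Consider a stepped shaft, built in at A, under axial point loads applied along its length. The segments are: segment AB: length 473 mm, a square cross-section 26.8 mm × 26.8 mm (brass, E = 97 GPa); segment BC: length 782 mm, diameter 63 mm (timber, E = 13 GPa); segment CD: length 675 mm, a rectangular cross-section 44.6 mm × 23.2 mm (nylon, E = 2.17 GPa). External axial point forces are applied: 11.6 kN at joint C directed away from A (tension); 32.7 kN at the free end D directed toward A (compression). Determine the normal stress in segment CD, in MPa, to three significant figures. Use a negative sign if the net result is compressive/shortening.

-31.6 MPa

Internal axial forces (sectioning from the free end, tension +): N_CD = -32.7 kN, N_BC = -21.1 kN, N_AB = -21.1 kN.
A_CD = 1035 mm².
σ_CD = N_CD/A_CD = -32700/1035 = -31.6 MPa.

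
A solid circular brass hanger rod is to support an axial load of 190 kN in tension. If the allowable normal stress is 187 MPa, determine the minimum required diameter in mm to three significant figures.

Required area A ≥ P/σ_allow = 190000/187 = 1016 mm².
For a solid circular section, d ≥ √(4A/π) = 35.97 mm.

36.0 mm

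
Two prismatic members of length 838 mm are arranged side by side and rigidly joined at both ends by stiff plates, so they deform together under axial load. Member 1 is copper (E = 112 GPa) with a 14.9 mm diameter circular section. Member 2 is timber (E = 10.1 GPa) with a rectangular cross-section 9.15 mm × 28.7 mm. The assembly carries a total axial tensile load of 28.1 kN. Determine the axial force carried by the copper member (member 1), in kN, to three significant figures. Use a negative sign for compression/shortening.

24.7 kN

A_1 = 174.4 mm².
A_2 = 262.6 mm².
Equal strain + equilibrium ⇒ each member carries load in proportion to AE: A₁E₁ = 19530000 N, A₂E₂ = 2652000 N, ΣAE = 22180000 N.
F₁ = P·A₁E₁/ΣAE = 28100·19530000/22180000 = 24740 N.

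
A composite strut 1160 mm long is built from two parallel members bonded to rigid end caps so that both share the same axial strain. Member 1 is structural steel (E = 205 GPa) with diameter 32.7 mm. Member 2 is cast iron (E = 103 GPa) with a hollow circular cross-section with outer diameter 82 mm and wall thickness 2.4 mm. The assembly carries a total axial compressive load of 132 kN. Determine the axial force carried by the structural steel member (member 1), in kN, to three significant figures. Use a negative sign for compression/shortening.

A_1 = 839.8 mm².
A_2 = 600.2 mm².
Equal strain + equilibrium ⇒ each member carries load in proportion to AE: A₁E₁ = 172200000 N, A₂E₂ = 61820000 N, ΣAE = 234000000 N.
F₁ = P·A₁E₁/ΣAE = -132000·172200000/234000000 = -97130 N.

-97.1 kN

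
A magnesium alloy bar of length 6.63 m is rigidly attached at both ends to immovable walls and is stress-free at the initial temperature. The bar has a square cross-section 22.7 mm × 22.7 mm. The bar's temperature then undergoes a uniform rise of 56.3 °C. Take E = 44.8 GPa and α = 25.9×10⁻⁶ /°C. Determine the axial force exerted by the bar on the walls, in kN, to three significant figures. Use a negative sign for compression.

-33.7 kN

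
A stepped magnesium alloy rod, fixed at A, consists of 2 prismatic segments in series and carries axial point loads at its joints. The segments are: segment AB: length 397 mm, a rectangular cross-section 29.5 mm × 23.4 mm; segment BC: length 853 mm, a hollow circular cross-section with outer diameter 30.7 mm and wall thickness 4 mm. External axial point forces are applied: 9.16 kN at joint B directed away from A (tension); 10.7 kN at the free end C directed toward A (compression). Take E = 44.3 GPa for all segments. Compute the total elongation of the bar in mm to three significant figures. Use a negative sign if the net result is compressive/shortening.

Internal axial forces (sectioning from the free end, tension +): N_BC = -10.7 kN, N_AB = -1.54 kN.
A_AB = 690.3 mm².
A_BC = 335.5 mm².
δ_AB = -1540·397/(690.3·44300) = -0.01999 mm
δ_BC = -10700·853/(335.5·44300) = -0.6141 mm
δ = Σδ_i = -0.634 mm.

-0.634 mm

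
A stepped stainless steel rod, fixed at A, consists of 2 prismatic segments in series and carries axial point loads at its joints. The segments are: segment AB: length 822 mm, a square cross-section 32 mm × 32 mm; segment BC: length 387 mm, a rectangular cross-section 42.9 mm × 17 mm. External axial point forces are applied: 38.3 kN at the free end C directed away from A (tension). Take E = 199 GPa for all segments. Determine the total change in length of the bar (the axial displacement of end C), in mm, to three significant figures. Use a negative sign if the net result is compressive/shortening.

0.257 mm

Internal axial forces (sectioning from the free end, tension +): N_BC = 38.3 kN, N_AB = 38.3 kN.
A_AB = 1024 mm².
A_BC = 729.3 mm².
δ_AB = 38300·822/(1024·199000) = 0.1545 mm
δ_BC = 38300·387/(729.3·199000) = 0.1021 mm
δ = Σδ_i = 0.2566 mm.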